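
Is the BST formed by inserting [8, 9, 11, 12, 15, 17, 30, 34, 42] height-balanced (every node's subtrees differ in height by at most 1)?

Tree (level-order array): [8, None, 9, None, 11, None, 12, None, 15, None, 17, None, 30, None, 34, None, 42]
Definition: a tree is height-balanced if, at every node, |h(left) - h(right)| <= 1 (empty subtree has height -1).
Bottom-up per-node check:
  node 42: h_left=-1, h_right=-1, diff=0 [OK], height=0
  node 34: h_left=-1, h_right=0, diff=1 [OK], height=1
  node 30: h_left=-1, h_right=1, diff=2 [FAIL (|-1-1|=2 > 1)], height=2
  node 17: h_left=-1, h_right=2, diff=3 [FAIL (|-1-2|=3 > 1)], height=3
  node 15: h_left=-1, h_right=3, diff=4 [FAIL (|-1-3|=4 > 1)], height=4
  node 12: h_left=-1, h_right=4, diff=5 [FAIL (|-1-4|=5 > 1)], height=5
  node 11: h_left=-1, h_right=5, diff=6 [FAIL (|-1-5|=6 > 1)], height=6
  node 9: h_left=-1, h_right=6, diff=7 [FAIL (|-1-6|=7 > 1)], height=7
  node 8: h_left=-1, h_right=7, diff=8 [FAIL (|-1-7|=8 > 1)], height=8
Node 30 violates the condition: |-1 - 1| = 2 > 1.
Result: Not balanced


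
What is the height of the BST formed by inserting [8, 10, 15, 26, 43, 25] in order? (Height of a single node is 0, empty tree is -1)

Insertion order: [8, 10, 15, 26, 43, 25]
Tree (level-order array): [8, None, 10, None, 15, None, 26, 25, 43]
Compute height bottom-up (empty subtree = -1):
  height(25) = 1 + max(-1, -1) = 0
  height(43) = 1 + max(-1, -1) = 0
  height(26) = 1 + max(0, 0) = 1
  height(15) = 1 + max(-1, 1) = 2
  height(10) = 1 + max(-1, 2) = 3
  height(8) = 1 + max(-1, 3) = 4
Height = 4


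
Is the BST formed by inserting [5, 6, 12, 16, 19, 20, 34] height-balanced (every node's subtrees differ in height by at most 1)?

Tree (level-order array): [5, None, 6, None, 12, None, 16, None, 19, None, 20, None, 34]
Definition: a tree is height-balanced if, at every node, |h(left) - h(right)| <= 1 (empty subtree has height -1).
Bottom-up per-node check:
  node 34: h_left=-1, h_right=-1, diff=0 [OK], height=0
  node 20: h_left=-1, h_right=0, diff=1 [OK], height=1
  node 19: h_left=-1, h_right=1, diff=2 [FAIL (|-1-1|=2 > 1)], height=2
  node 16: h_left=-1, h_right=2, diff=3 [FAIL (|-1-2|=3 > 1)], height=3
  node 12: h_left=-1, h_right=3, diff=4 [FAIL (|-1-3|=4 > 1)], height=4
  node 6: h_left=-1, h_right=4, diff=5 [FAIL (|-1-4|=5 > 1)], height=5
  node 5: h_left=-1, h_right=5, diff=6 [FAIL (|-1-5|=6 > 1)], height=6
Node 19 violates the condition: |-1 - 1| = 2 > 1.
Result: Not balanced


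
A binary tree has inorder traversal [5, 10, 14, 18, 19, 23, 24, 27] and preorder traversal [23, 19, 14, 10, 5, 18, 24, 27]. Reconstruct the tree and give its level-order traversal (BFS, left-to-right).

Inorder:  [5, 10, 14, 18, 19, 23, 24, 27]
Preorder: [23, 19, 14, 10, 5, 18, 24, 27]
Algorithm: preorder visits root first, so consume preorder in order;
for each root, split the current inorder slice at that value into
left-subtree inorder and right-subtree inorder, then recurse.
Recursive splits:
  root=23; inorder splits into left=[5, 10, 14, 18, 19], right=[24, 27]
  root=19; inorder splits into left=[5, 10, 14, 18], right=[]
  root=14; inorder splits into left=[5, 10], right=[18]
  root=10; inorder splits into left=[5], right=[]
  root=5; inorder splits into left=[], right=[]
  root=18; inorder splits into left=[], right=[]
  root=24; inorder splits into left=[], right=[27]
  root=27; inorder splits into left=[], right=[]
Reconstructed level-order: [23, 19, 24, 14, 27, 10, 18, 5]


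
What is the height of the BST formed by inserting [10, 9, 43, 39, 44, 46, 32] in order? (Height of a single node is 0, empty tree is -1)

Insertion order: [10, 9, 43, 39, 44, 46, 32]
Tree (level-order array): [10, 9, 43, None, None, 39, 44, 32, None, None, 46]
Compute height bottom-up (empty subtree = -1):
  height(9) = 1 + max(-1, -1) = 0
  height(32) = 1 + max(-1, -1) = 0
  height(39) = 1 + max(0, -1) = 1
  height(46) = 1 + max(-1, -1) = 0
  height(44) = 1 + max(-1, 0) = 1
  height(43) = 1 + max(1, 1) = 2
  height(10) = 1 + max(0, 2) = 3
Height = 3


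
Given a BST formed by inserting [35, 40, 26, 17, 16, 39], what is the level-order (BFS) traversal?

Tree insertion order: [35, 40, 26, 17, 16, 39]
Tree (level-order array): [35, 26, 40, 17, None, 39, None, 16]
BFS from the root, enqueuing left then right child of each popped node:
  queue [35] -> pop 35, enqueue [26, 40], visited so far: [35]
  queue [26, 40] -> pop 26, enqueue [17], visited so far: [35, 26]
  queue [40, 17] -> pop 40, enqueue [39], visited so far: [35, 26, 40]
  queue [17, 39] -> pop 17, enqueue [16], visited so far: [35, 26, 40, 17]
  queue [39, 16] -> pop 39, enqueue [none], visited so far: [35, 26, 40, 17, 39]
  queue [16] -> pop 16, enqueue [none], visited so far: [35, 26, 40, 17, 39, 16]
Result: [35, 26, 40, 17, 39, 16]


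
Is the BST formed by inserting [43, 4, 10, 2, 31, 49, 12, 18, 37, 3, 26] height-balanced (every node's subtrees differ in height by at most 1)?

Tree (level-order array): [43, 4, 49, 2, 10, None, None, None, 3, None, 31, None, None, 12, 37, None, 18, None, None, None, 26]
Definition: a tree is height-balanced if, at every node, |h(left) - h(right)| <= 1 (empty subtree has height -1).
Bottom-up per-node check:
  node 3: h_left=-1, h_right=-1, diff=0 [OK], height=0
  node 2: h_left=-1, h_right=0, diff=1 [OK], height=1
  node 26: h_left=-1, h_right=-1, diff=0 [OK], height=0
  node 18: h_left=-1, h_right=0, diff=1 [OK], height=1
  node 12: h_left=-1, h_right=1, diff=2 [FAIL (|-1-1|=2 > 1)], height=2
  node 37: h_left=-1, h_right=-1, diff=0 [OK], height=0
  node 31: h_left=2, h_right=0, diff=2 [FAIL (|2-0|=2 > 1)], height=3
  node 10: h_left=-1, h_right=3, diff=4 [FAIL (|-1-3|=4 > 1)], height=4
  node 4: h_left=1, h_right=4, diff=3 [FAIL (|1-4|=3 > 1)], height=5
  node 49: h_left=-1, h_right=-1, diff=0 [OK], height=0
  node 43: h_left=5, h_right=0, diff=5 [FAIL (|5-0|=5 > 1)], height=6
Node 12 violates the condition: |-1 - 1| = 2 > 1.
Result: Not balanced


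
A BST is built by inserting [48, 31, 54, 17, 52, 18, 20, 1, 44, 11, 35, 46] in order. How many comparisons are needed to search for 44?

Search path for 44: 48 -> 31 -> 44
Found: True
Comparisons: 3


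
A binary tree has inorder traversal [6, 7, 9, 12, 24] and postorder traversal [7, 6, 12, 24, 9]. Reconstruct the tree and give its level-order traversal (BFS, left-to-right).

Inorder:   [6, 7, 9, 12, 24]
Postorder: [7, 6, 12, 24, 9]
Algorithm: postorder visits root last, so walk postorder right-to-left;
each value is the root of the current inorder slice — split it at that
value, recurse on the right subtree first, then the left.
Recursive splits:
  root=9; inorder splits into left=[6, 7], right=[12, 24]
  root=24; inorder splits into left=[12], right=[]
  root=12; inorder splits into left=[], right=[]
  root=6; inorder splits into left=[], right=[7]
  root=7; inorder splits into left=[], right=[]
Reconstructed level-order: [9, 6, 24, 7, 12]


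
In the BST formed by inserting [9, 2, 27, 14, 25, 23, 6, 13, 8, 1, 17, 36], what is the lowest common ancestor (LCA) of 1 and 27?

Tree insertion order: [9, 2, 27, 14, 25, 23, 6, 13, 8, 1, 17, 36]
Tree (level-order array): [9, 2, 27, 1, 6, 14, 36, None, None, None, 8, 13, 25, None, None, None, None, None, None, 23, None, 17]
In a BST, the LCA of p=1, q=27 is the first node v on the
root-to-leaf path with p <= v <= q (go left if both < v, right if both > v).
Walk from root:
  at 9: 1 <= 9 <= 27, this is the LCA
LCA = 9


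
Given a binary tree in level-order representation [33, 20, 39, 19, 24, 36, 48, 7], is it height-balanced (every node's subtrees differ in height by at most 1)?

Tree (level-order array): [33, 20, 39, 19, 24, 36, 48, 7]
Definition: a tree is height-balanced if, at every node, |h(left) - h(right)| <= 1 (empty subtree has height -1).
Bottom-up per-node check:
  node 7: h_left=-1, h_right=-1, diff=0 [OK], height=0
  node 19: h_left=0, h_right=-1, diff=1 [OK], height=1
  node 24: h_left=-1, h_right=-1, diff=0 [OK], height=0
  node 20: h_left=1, h_right=0, diff=1 [OK], height=2
  node 36: h_left=-1, h_right=-1, diff=0 [OK], height=0
  node 48: h_left=-1, h_right=-1, diff=0 [OK], height=0
  node 39: h_left=0, h_right=0, diff=0 [OK], height=1
  node 33: h_left=2, h_right=1, diff=1 [OK], height=3
All nodes satisfy the balance condition.
Result: Balanced


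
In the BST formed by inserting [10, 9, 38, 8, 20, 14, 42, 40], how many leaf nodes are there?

Tree built from: [10, 9, 38, 8, 20, 14, 42, 40]
Tree (level-order array): [10, 9, 38, 8, None, 20, 42, None, None, 14, None, 40]
Rule: A leaf has 0 children.
Per-node child counts:
  node 10: 2 child(ren)
  node 9: 1 child(ren)
  node 8: 0 child(ren)
  node 38: 2 child(ren)
  node 20: 1 child(ren)
  node 14: 0 child(ren)
  node 42: 1 child(ren)
  node 40: 0 child(ren)
Matching nodes: [8, 14, 40]
Count of leaf nodes: 3


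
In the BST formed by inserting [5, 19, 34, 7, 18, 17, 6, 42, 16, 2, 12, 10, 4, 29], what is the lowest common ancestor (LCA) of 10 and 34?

Tree insertion order: [5, 19, 34, 7, 18, 17, 6, 42, 16, 2, 12, 10, 4, 29]
Tree (level-order array): [5, 2, 19, None, 4, 7, 34, None, None, 6, 18, 29, 42, None, None, 17, None, None, None, None, None, 16, None, 12, None, 10]
In a BST, the LCA of p=10, q=34 is the first node v on the
root-to-leaf path with p <= v <= q (go left if both < v, right if both > v).
Walk from root:
  at 5: both 10 and 34 > 5, go right
  at 19: 10 <= 19 <= 34, this is the LCA
LCA = 19


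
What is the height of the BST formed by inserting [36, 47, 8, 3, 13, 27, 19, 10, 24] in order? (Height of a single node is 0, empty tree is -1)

Insertion order: [36, 47, 8, 3, 13, 27, 19, 10, 24]
Tree (level-order array): [36, 8, 47, 3, 13, None, None, None, None, 10, 27, None, None, 19, None, None, 24]
Compute height bottom-up (empty subtree = -1):
  height(3) = 1 + max(-1, -1) = 0
  height(10) = 1 + max(-1, -1) = 0
  height(24) = 1 + max(-1, -1) = 0
  height(19) = 1 + max(-1, 0) = 1
  height(27) = 1 + max(1, -1) = 2
  height(13) = 1 + max(0, 2) = 3
  height(8) = 1 + max(0, 3) = 4
  height(47) = 1 + max(-1, -1) = 0
  height(36) = 1 + max(4, 0) = 5
Height = 5


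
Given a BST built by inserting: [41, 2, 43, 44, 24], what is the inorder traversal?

Tree insertion order: [41, 2, 43, 44, 24]
Tree (level-order array): [41, 2, 43, None, 24, None, 44]
Inorder traversal: [2, 24, 41, 43, 44]


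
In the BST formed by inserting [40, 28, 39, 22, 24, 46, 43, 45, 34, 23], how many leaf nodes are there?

Tree built from: [40, 28, 39, 22, 24, 46, 43, 45, 34, 23]
Tree (level-order array): [40, 28, 46, 22, 39, 43, None, None, 24, 34, None, None, 45, 23]
Rule: A leaf has 0 children.
Per-node child counts:
  node 40: 2 child(ren)
  node 28: 2 child(ren)
  node 22: 1 child(ren)
  node 24: 1 child(ren)
  node 23: 0 child(ren)
  node 39: 1 child(ren)
  node 34: 0 child(ren)
  node 46: 1 child(ren)
  node 43: 1 child(ren)
  node 45: 0 child(ren)
Matching nodes: [23, 34, 45]
Count of leaf nodes: 3


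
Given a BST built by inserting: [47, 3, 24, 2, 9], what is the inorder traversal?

Tree insertion order: [47, 3, 24, 2, 9]
Tree (level-order array): [47, 3, None, 2, 24, None, None, 9]
Inorder traversal: [2, 3, 9, 24, 47]


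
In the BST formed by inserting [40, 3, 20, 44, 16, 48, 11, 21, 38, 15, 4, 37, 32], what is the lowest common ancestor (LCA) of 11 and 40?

Tree insertion order: [40, 3, 20, 44, 16, 48, 11, 21, 38, 15, 4, 37, 32]
Tree (level-order array): [40, 3, 44, None, 20, None, 48, 16, 21, None, None, 11, None, None, 38, 4, 15, 37, None, None, None, None, None, 32]
In a BST, the LCA of p=11, q=40 is the first node v on the
root-to-leaf path with p <= v <= q (go left if both < v, right if both > v).
Walk from root:
  at 40: 11 <= 40 <= 40, this is the LCA
LCA = 40


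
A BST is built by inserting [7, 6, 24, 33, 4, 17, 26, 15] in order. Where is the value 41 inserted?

Starting tree (level order): [7, 6, 24, 4, None, 17, 33, None, None, 15, None, 26]
Insertion path: 7 -> 24 -> 33
Result: insert 41 as right child of 33
Final tree (level order): [7, 6, 24, 4, None, 17, 33, None, None, 15, None, 26, 41]


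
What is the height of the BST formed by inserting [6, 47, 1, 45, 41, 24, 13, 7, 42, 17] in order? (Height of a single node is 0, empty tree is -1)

Insertion order: [6, 47, 1, 45, 41, 24, 13, 7, 42, 17]
Tree (level-order array): [6, 1, 47, None, None, 45, None, 41, None, 24, 42, 13, None, None, None, 7, 17]
Compute height bottom-up (empty subtree = -1):
  height(1) = 1 + max(-1, -1) = 0
  height(7) = 1 + max(-1, -1) = 0
  height(17) = 1 + max(-1, -1) = 0
  height(13) = 1 + max(0, 0) = 1
  height(24) = 1 + max(1, -1) = 2
  height(42) = 1 + max(-1, -1) = 0
  height(41) = 1 + max(2, 0) = 3
  height(45) = 1 + max(3, -1) = 4
  height(47) = 1 + max(4, -1) = 5
  height(6) = 1 + max(0, 5) = 6
Height = 6


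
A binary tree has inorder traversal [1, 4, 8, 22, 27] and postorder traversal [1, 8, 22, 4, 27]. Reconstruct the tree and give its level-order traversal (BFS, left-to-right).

Inorder:   [1, 4, 8, 22, 27]
Postorder: [1, 8, 22, 4, 27]
Algorithm: postorder visits root last, so walk postorder right-to-left;
each value is the root of the current inorder slice — split it at that
value, recurse on the right subtree first, then the left.
Recursive splits:
  root=27; inorder splits into left=[1, 4, 8, 22], right=[]
  root=4; inorder splits into left=[1], right=[8, 22]
  root=22; inorder splits into left=[8], right=[]
  root=8; inorder splits into left=[], right=[]
  root=1; inorder splits into left=[], right=[]
Reconstructed level-order: [27, 4, 1, 22, 8]


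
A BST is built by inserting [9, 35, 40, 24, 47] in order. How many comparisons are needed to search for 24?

Search path for 24: 9 -> 35 -> 24
Found: True
Comparisons: 3


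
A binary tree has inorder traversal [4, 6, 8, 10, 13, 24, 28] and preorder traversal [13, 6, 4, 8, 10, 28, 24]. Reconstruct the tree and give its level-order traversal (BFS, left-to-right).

Inorder:  [4, 6, 8, 10, 13, 24, 28]
Preorder: [13, 6, 4, 8, 10, 28, 24]
Algorithm: preorder visits root first, so consume preorder in order;
for each root, split the current inorder slice at that value into
left-subtree inorder and right-subtree inorder, then recurse.
Recursive splits:
  root=13; inorder splits into left=[4, 6, 8, 10], right=[24, 28]
  root=6; inorder splits into left=[4], right=[8, 10]
  root=4; inorder splits into left=[], right=[]
  root=8; inorder splits into left=[], right=[10]
  root=10; inorder splits into left=[], right=[]
  root=28; inorder splits into left=[24], right=[]
  root=24; inorder splits into left=[], right=[]
Reconstructed level-order: [13, 6, 28, 4, 8, 24, 10]


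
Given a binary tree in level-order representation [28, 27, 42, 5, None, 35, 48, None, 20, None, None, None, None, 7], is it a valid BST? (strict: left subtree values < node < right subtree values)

Level-order array: [28, 27, 42, 5, None, 35, 48, None, 20, None, None, None, None, 7]
Validate using subtree bounds (lo, hi): at each node, require lo < value < hi,
then recurse left with hi=value and right with lo=value.
Preorder trace (stopping at first violation):
  at node 28 with bounds (-inf, +inf): OK
  at node 27 with bounds (-inf, 28): OK
  at node 5 with bounds (-inf, 27): OK
  at node 20 with bounds (5, 27): OK
  at node 7 with bounds (5, 20): OK
  at node 42 with bounds (28, +inf): OK
  at node 35 with bounds (28, 42): OK
  at node 48 with bounds (42, +inf): OK
No violation found at any node.
Result: Valid BST


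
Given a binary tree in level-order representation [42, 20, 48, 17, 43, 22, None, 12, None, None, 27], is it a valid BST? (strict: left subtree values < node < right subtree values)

Level-order array: [42, 20, 48, 17, 43, 22, None, 12, None, None, 27]
Validate using subtree bounds (lo, hi): at each node, require lo < value < hi,
then recurse left with hi=value and right with lo=value.
Preorder trace (stopping at first violation):
  at node 42 with bounds (-inf, +inf): OK
  at node 20 with bounds (-inf, 42): OK
  at node 17 with bounds (-inf, 20): OK
  at node 12 with bounds (-inf, 17): OK
  at node 43 with bounds (20, 42): VIOLATION
Node 43 violates its bound: not (20 < 43 < 42).
Result: Not a valid BST


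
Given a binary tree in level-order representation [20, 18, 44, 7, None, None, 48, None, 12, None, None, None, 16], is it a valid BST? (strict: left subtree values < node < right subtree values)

Level-order array: [20, 18, 44, 7, None, None, 48, None, 12, None, None, None, 16]
Validate using subtree bounds (lo, hi): at each node, require lo < value < hi,
then recurse left with hi=value and right with lo=value.
Preorder trace (stopping at first violation):
  at node 20 with bounds (-inf, +inf): OK
  at node 18 with bounds (-inf, 20): OK
  at node 7 with bounds (-inf, 18): OK
  at node 12 with bounds (7, 18): OK
  at node 16 with bounds (12, 18): OK
  at node 44 with bounds (20, +inf): OK
  at node 48 with bounds (44, +inf): OK
No violation found at any node.
Result: Valid BST


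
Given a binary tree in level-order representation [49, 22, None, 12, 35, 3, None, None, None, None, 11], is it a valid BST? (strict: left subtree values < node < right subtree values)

Level-order array: [49, 22, None, 12, 35, 3, None, None, None, None, 11]
Validate using subtree bounds (lo, hi): at each node, require lo < value < hi,
then recurse left with hi=value and right with lo=value.
Preorder trace (stopping at first violation):
  at node 49 with bounds (-inf, +inf): OK
  at node 22 with bounds (-inf, 49): OK
  at node 12 with bounds (-inf, 22): OK
  at node 3 with bounds (-inf, 12): OK
  at node 11 with bounds (3, 12): OK
  at node 35 with bounds (22, 49): OK
No violation found at any node.
Result: Valid BST


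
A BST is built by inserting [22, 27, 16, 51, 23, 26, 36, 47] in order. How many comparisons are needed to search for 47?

Search path for 47: 22 -> 27 -> 51 -> 36 -> 47
Found: True
Comparisons: 5


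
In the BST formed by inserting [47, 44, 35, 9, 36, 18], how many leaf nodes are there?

Tree built from: [47, 44, 35, 9, 36, 18]
Tree (level-order array): [47, 44, None, 35, None, 9, 36, None, 18]
Rule: A leaf has 0 children.
Per-node child counts:
  node 47: 1 child(ren)
  node 44: 1 child(ren)
  node 35: 2 child(ren)
  node 9: 1 child(ren)
  node 18: 0 child(ren)
  node 36: 0 child(ren)
Matching nodes: [18, 36]
Count of leaf nodes: 2


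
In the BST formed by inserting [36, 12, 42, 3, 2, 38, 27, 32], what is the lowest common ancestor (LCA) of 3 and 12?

Tree insertion order: [36, 12, 42, 3, 2, 38, 27, 32]
Tree (level-order array): [36, 12, 42, 3, 27, 38, None, 2, None, None, 32]
In a BST, the LCA of p=3, q=12 is the first node v on the
root-to-leaf path with p <= v <= q (go left if both < v, right if both > v).
Walk from root:
  at 36: both 3 and 12 < 36, go left
  at 12: 3 <= 12 <= 12, this is the LCA
LCA = 12


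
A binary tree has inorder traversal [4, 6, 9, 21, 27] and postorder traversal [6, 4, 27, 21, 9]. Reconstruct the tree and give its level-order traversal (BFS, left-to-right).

Inorder:   [4, 6, 9, 21, 27]
Postorder: [6, 4, 27, 21, 9]
Algorithm: postorder visits root last, so walk postorder right-to-left;
each value is the root of the current inorder slice — split it at that
value, recurse on the right subtree first, then the left.
Recursive splits:
  root=9; inorder splits into left=[4, 6], right=[21, 27]
  root=21; inorder splits into left=[], right=[27]
  root=27; inorder splits into left=[], right=[]
  root=4; inorder splits into left=[], right=[6]
  root=6; inorder splits into left=[], right=[]
Reconstructed level-order: [9, 4, 21, 6, 27]


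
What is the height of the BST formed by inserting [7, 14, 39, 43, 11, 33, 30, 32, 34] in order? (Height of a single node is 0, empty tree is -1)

Insertion order: [7, 14, 39, 43, 11, 33, 30, 32, 34]
Tree (level-order array): [7, None, 14, 11, 39, None, None, 33, 43, 30, 34, None, None, None, 32]
Compute height bottom-up (empty subtree = -1):
  height(11) = 1 + max(-1, -1) = 0
  height(32) = 1 + max(-1, -1) = 0
  height(30) = 1 + max(-1, 0) = 1
  height(34) = 1 + max(-1, -1) = 0
  height(33) = 1 + max(1, 0) = 2
  height(43) = 1 + max(-1, -1) = 0
  height(39) = 1 + max(2, 0) = 3
  height(14) = 1 + max(0, 3) = 4
  height(7) = 1 + max(-1, 4) = 5
Height = 5


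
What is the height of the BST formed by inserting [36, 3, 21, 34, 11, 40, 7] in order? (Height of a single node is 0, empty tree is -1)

Insertion order: [36, 3, 21, 34, 11, 40, 7]
Tree (level-order array): [36, 3, 40, None, 21, None, None, 11, 34, 7]
Compute height bottom-up (empty subtree = -1):
  height(7) = 1 + max(-1, -1) = 0
  height(11) = 1 + max(0, -1) = 1
  height(34) = 1 + max(-1, -1) = 0
  height(21) = 1 + max(1, 0) = 2
  height(3) = 1 + max(-1, 2) = 3
  height(40) = 1 + max(-1, -1) = 0
  height(36) = 1 + max(3, 0) = 4
Height = 4


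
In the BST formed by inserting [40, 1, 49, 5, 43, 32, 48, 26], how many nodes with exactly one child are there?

Tree built from: [40, 1, 49, 5, 43, 32, 48, 26]
Tree (level-order array): [40, 1, 49, None, 5, 43, None, None, 32, None, 48, 26]
Rule: These are nodes with exactly 1 non-null child.
Per-node child counts:
  node 40: 2 child(ren)
  node 1: 1 child(ren)
  node 5: 1 child(ren)
  node 32: 1 child(ren)
  node 26: 0 child(ren)
  node 49: 1 child(ren)
  node 43: 1 child(ren)
  node 48: 0 child(ren)
Matching nodes: [1, 5, 32, 49, 43]
Count of nodes with exactly one child: 5


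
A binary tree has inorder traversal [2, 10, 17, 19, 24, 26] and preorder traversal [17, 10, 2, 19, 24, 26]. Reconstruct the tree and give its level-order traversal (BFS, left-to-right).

Inorder:  [2, 10, 17, 19, 24, 26]
Preorder: [17, 10, 2, 19, 24, 26]
Algorithm: preorder visits root first, so consume preorder in order;
for each root, split the current inorder slice at that value into
left-subtree inorder and right-subtree inorder, then recurse.
Recursive splits:
  root=17; inorder splits into left=[2, 10], right=[19, 24, 26]
  root=10; inorder splits into left=[2], right=[]
  root=2; inorder splits into left=[], right=[]
  root=19; inorder splits into left=[], right=[24, 26]
  root=24; inorder splits into left=[], right=[26]
  root=26; inorder splits into left=[], right=[]
Reconstructed level-order: [17, 10, 19, 2, 24, 26]


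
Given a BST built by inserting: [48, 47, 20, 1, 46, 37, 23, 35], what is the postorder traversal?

Tree insertion order: [48, 47, 20, 1, 46, 37, 23, 35]
Tree (level-order array): [48, 47, None, 20, None, 1, 46, None, None, 37, None, 23, None, None, 35]
Postorder traversal: [1, 35, 23, 37, 46, 20, 47, 48]


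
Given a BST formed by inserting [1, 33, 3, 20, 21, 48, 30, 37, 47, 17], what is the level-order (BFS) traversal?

Tree insertion order: [1, 33, 3, 20, 21, 48, 30, 37, 47, 17]
Tree (level-order array): [1, None, 33, 3, 48, None, 20, 37, None, 17, 21, None, 47, None, None, None, 30]
BFS from the root, enqueuing left then right child of each popped node:
  queue [1] -> pop 1, enqueue [33], visited so far: [1]
  queue [33] -> pop 33, enqueue [3, 48], visited so far: [1, 33]
  queue [3, 48] -> pop 3, enqueue [20], visited so far: [1, 33, 3]
  queue [48, 20] -> pop 48, enqueue [37], visited so far: [1, 33, 3, 48]
  queue [20, 37] -> pop 20, enqueue [17, 21], visited so far: [1, 33, 3, 48, 20]
  queue [37, 17, 21] -> pop 37, enqueue [47], visited so far: [1, 33, 3, 48, 20, 37]
  queue [17, 21, 47] -> pop 17, enqueue [none], visited so far: [1, 33, 3, 48, 20, 37, 17]
  queue [21, 47] -> pop 21, enqueue [30], visited so far: [1, 33, 3, 48, 20, 37, 17, 21]
  queue [47, 30] -> pop 47, enqueue [none], visited so far: [1, 33, 3, 48, 20, 37, 17, 21, 47]
  queue [30] -> pop 30, enqueue [none], visited so far: [1, 33, 3, 48, 20, 37, 17, 21, 47, 30]
Result: [1, 33, 3, 48, 20, 37, 17, 21, 47, 30]


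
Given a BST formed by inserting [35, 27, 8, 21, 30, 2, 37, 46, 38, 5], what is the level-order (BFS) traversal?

Tree insertion order: [35, 27, 8, 21, 30, 2, 37, 46, 38, 5]
Tree (level-order array): [35, 27, 37, 8, 30, None, 46, 2, 21, None, None, 38, None, None, 5]
BFS from the root, enqueuing left then right child of each popped node:
  queue [35] -> pop 35, enqueue [27, 37], visited so far: [35]
  queue [27, 37] -> pop 27, enqueue [8, 30], visited so far: [35, 27]
  queue [37, 8, 30] -> pop 37, enqueue [46], visited so far: [35, 27, 37]
  queue [8, 30, 46] -> pop 8, enqueue [2, 21], visited so far: [35, 27, 37, 8]
  queue [30, 46, 2, 21] -> pop 30, enqueue [none], visited so far: [35, 27, 37, 8, 30]
  queue [46, 2, 21] -> pop 46, enqueue [38], visited so far: [35, 27, 37, 8, 30, 46]
  queue [2, 21, 38] -> pop 2, enqueue [5], visited so far: [35, 27, 37, 8, 30, 46, 2]
  queue [21, 38, 5] -> pop 21, enqueue [none], visited so far: [35, 27, 37, 8, 30, 46, 2, 21]
  queue [38, 5] -> pop 38, enqueue [none], visited so far: [35, 27, 37, 8, 30, 46, 2, 21, 38]
  queue [5] -> pop 5, enqueue [none], visited so far: [35, 27, 37, 8, 30, 46, 2, 21, 38, 5]
Result: [35, 27, 37, 8, 30, 46, 2, 21, 38, 5]


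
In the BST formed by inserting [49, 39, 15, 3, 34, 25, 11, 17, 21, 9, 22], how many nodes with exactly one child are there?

Tree built from: [49, 39, 15, 3, 34, 25, 11, 17, 21, 9, 22]
Tree (level-order array): [49, 39, None, 15, None, 3, 34, None, 11, 25, None, 9, None, 17, None, None, None, None, 21, None, 22]
Rule: These are nodes with exactly 1 non-null child.
Per-node child counts:
  node 49: 1 child(ren)
  node 39: 1 child(ren)
  node 15: 2 child(ren)
  node 3: 1 child(ren)
  node 11: 1 child(ren)
  node 9: 0 child(ren)
  node 34: 1 child(ren)
  node 25: 1 child(ren)
  node 17: 1 child(ren)
  node 21: 1 child(ren)
  node 22: 0 child(ren)
Matching nodes: [49, 39, 3, 11, 34, 25, 17, 21]
Count of nodes with exactly one child: 8


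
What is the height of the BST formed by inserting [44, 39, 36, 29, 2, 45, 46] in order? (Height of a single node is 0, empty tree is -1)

Insertion order: [44, 39, 36, 29, 2, 45, 46]
Tree (level-order array): [44, 39, 45, 36, None, None, 46, 29, None, None, None, 2]
Compute height bottom-up (empty subtree = -1):
  height(2) = 1 + max(-1, -1) = 0
  height(29) = 1 + max(0, -1) = 1
  height(36) = 1 + max(1, -1) = 2
  height(39) = 1 + max(2, -1) = 3
  height(46) = 1 + max(-1, -1) = 0
  height(45) = 1 + max(-1, 0) = 1
  height(44) = 1 + max(3, 1) = 4
Height = 4


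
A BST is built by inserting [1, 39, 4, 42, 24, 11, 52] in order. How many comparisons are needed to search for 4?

Search path for 4: 1 -> 39 -> 4
Found: True
Comparisons: 3


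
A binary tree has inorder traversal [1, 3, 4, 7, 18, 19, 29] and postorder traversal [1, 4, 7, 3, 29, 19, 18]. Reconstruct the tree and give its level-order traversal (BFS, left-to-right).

Inorder:   [1, 3, 4, 7, 18, 19, 29]
Postorder: [1, 4, 7, 3, 29, 19, 18]
Algorithm: postorder visits root last, so walk postorder right-to-left;
each value is the root of the current inorder slice — split it at that
value, recurse on the right subtree first, then the left.
Recursive splits:
  root=18; inorder splits into left=[1, 3, 4, 7], right=[19, 29]
  root=19; inorder splits into left=[], right=[29]
  root=29; inorder splits into left=[], right=[]
  root=3; inorder splits into left=[1], right=[4, 7]
  root=7; inorder splits into left=[4], right=[]
  root=4; inorder splits into left=[], right=[]
  root=1; inorder splits into left=[], right=[]
Reconstructed level-order: [18, 3, 19, 1, 7, 29, 4]


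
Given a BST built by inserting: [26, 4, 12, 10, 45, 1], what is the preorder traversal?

Tree insertion order: [26, 4, 12, 10, 45, 1]
Tree (level-order array): [26, 4, 45, 1, 12, None, None, None, None, 10]
Preorder traversal: [26, 4, 1, 12, 10, 45]


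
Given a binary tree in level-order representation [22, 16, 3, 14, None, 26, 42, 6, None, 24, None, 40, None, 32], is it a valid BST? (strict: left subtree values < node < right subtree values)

Level-order array: [22, 16, 3, 14, None, 26, 42, 6, None, 24, None, 40, None, 32]
Validate using subtree bounds (lo, hi): at each node, require lo < value < hi,
then recurse left with hi=value and right with lo=value.
Preorder trace (stopping at first violation):
  at node 22 with bounds (-inf, +inf): OK
  at node 16 with bounds (-inf, 22): OK
  at node 14 with bounds (-inf, 16): OK
  at node 6 with bounds (-inf, 14): OK
  at node 32 with bounds (-inf, 6): VIOLATION
Node 32 violates its bound: not (-inf < 32 < 6).
Result: Not a valid BST


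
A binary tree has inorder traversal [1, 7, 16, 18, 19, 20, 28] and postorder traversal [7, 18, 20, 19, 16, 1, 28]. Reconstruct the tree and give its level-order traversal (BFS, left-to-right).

Inorder:   [1, 7, 16, 18, 19, 20, 28]
Postorder: [7, 18, 20, 19, 16, 1, 28]
Algorithm: postorder visits root last, so walk postorder right-to-left;
each value is the root of the current inorder slice — split it at that
value, recurse on the right subtree first, then the left.
Recursive splits:
  root=28; inorder splits into left=[1, 7, 16, 18, 19, 20], right=[]
  root=1; inorder splits into left=[], right=[7, 16, 18, 19, 20]
  root=16; inorder splits into left=[7], right=[18, 19, 20]
  root=19; inorder splits into left=[18], right=[20]
  root=20; inorder splits into left=[], right=[]
  root=18; inorder splits into left=[], right=[]
  root=7; inorder splits into left=[], right=[]
Reconstructed level-order: [28, 1, 16, 7, 19, 18, 20]


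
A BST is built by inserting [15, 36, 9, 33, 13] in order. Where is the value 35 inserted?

Starting tree (level order): [15, 9, 36, None, 13, 33]
Insertion path: 15 -> 36 -> 33
Result: insert 35 as right child of 33
Final tree (level order): [15, 9, 36, None, 13, 33, None, None, None, None, 35]


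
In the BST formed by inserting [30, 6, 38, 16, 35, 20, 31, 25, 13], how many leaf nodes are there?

Tree built from: [30, 6, 38, 16, 35, 20, 31, 25, 13]
Tree (level-order array): [30, 6, 38, None, 16, 35, None, 13, 20, 31, None, None, None, None, 25]
Rule: A leaf has 0 children.
Per-node child counts:
  node 30: 2 child(ren)
  node 6: 1 child(ren)
  node 16: 2 child(ren)
  node 13: 0 child(ren)
  node 20: 1 child(ren)
  node 25: 0 child(ren)
  node 38: 1 child(ren)
  node 35: 1 child(ren)
  node 31: 0 child(ren)
Matching nodes: [13, 25, 31]
Count of leaf nodes: 3


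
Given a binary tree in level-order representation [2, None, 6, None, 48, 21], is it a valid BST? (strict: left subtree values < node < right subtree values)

Level-order array: [2, None, 6, None, 48, 21]
Validate using subtree bounds (lo, hi): at each node, require lo < value < hi,
then recurse left with hi=value and right with lo=value.
Preorder trace (stopping at first violation):
  at node 2 with bounds (-inf, +inf): OK
  at node 6 with bounds (2, +inf): OK
  at node 48 with bounds (6, +inf): OK
  at node 21 with bounds (6, 48): OK
No violation found at any node.
Result: Valid BST


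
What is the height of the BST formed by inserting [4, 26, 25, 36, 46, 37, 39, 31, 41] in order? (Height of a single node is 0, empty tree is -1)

Insertion order: [4, 26, 25, 36, 46, 37, 39, 31, 41]
Tree (level-order array): [4, None, 26, 25, 36, None, None, 31, 46, None, None, 37, None, None, 39, None, 41]
Compute height bottom-up (empty subtree = -1):
  height(25) = 1 + max(-1, -1) = 0
  height(31) = 1 + max(-1, -1) = 0
  height(41) = 1 + max(-1, -1) = 0
  height(39) = 1 + max(-1, 0) = 1
  height(37) = 1 + max(-1, 1) = 2
  height(46) = 1 + max(2, -1) = 3
  height(36) = 1 + max(0, 3) = 4
  height(26) = 1 + max(0, 4) = 5
  height(4) = 1 + max(-1, 5) = 6
Height = 6


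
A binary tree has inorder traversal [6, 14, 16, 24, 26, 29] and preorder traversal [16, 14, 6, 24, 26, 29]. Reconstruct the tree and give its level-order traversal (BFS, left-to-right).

Inorder:  [6, 14, 16, 24, 26, 29]
Preorder: [16, 14, 6, 24, 26, 29]
Algorithm: preorder visits root first, so consume preorder in order;
for each root, split the current inorder slice at that value into
left-subtree inorder and right-subtree inorder, then recurse.
Recursive splits:
  root=16; inorder splits into left=[6, 14], right=[24, 26, 29]
  root=14; inorder splits into left=[6], right=[]
  root=6; inorder splits into left=[], right=[]
  root=24; inorder splits into left=[], right=[26, 29]
  root=26; inorder splits into left=[], right=[29]
  root=29; inorder splits into left=[], right=[]
Reconstructed level-order: [16, 14, 24, 6, 26, 29]


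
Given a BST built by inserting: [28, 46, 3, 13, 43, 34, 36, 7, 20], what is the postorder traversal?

Tree insertion order: [28, 46, 3, 13, 43, 34, 36, 7, 20]
Tree (level-order array): [28, 3, 46, None, 13, 43, None, 7, 20, 34, None, None, None, None, None, None, 36]
Postorder traversal: [7, 20, 13, 3, 36, 34, 43, 46, 28]


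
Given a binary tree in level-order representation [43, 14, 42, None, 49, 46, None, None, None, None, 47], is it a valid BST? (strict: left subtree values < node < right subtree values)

Level-order array: [43, 14, 42, None, 49, 46, None, None, None, None, 47]
Validate using subtree bounds (lo, hi): at each node, require lo < value < hi,
then recurse left with hi=value and right with lo=value.
Preorder trace (stopping at first violation):
  at node 43 with bounds (-inf, +inf): OK
  at node 14 with bounds (-inf, 43): OK
  at node 49 with bounds (14, 43): VIOLATION
Node 49 violates its bound: not (14 < 49 < 43).
Result: Not a valid BST


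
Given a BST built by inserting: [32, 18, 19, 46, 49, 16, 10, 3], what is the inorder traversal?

Tree insertion order: [32, 18, 19, 46, 49, 16, 10, 3]
Tree (level-order array): [32, 18, 46, 16, 19, None, 49, 10, None, None, None, None, None, 3]
Inorder traversal: [3, 10, 16, 18, 19, 32, 46, 49]


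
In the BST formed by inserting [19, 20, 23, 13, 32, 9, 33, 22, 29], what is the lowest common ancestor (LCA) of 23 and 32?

Tree insertion order: [19, 20, 23, 13, 32, 9, 33, 22, 29]
Tree (level-order array): [19, 13, 20, 9, None, None, 23, None, None, 22, 32, None, None, 29, 33]
In a BST, the LCA of p=23, q=32 is the first node v on the
root-to-leaf path with p <= v <= q (go left if both < v, right if both > v).
Walk from root:
  at 19: both 23 and 32 > 19, go right
  at 20: both 23 and 32 > 20, go right
  at 23: 23 <= 23 <= 32, this is the LCA
LCA = 23


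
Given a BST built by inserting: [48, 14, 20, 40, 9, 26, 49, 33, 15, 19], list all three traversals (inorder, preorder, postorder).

Tree insertion order: [48, 14, 20, 40, 9, 26, 49, 33, 15, 19]
Tree (level-order array): [48, 14, 49, 9, 20, None, None, None, None, 15, 40, None, 19, 26, None, None, None, None, 33]
Inorder (L, root, R): [9, 14, 15, 19, 20, 26, 33, 40, 48, 49]
Preorder (root, L, R): [48, 14, 9, 20, 15, 19, 40, 26, 33, 49]
Postorder (L, R, root): [9, 19, 15, 33, 26, 40, 20, 14, 49, 48]


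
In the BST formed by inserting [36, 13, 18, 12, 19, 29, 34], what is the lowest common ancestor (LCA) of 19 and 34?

Tree insertion order: [36, 13, 18, 12, 19, 29, 34]
Tree (level-order array): [36, 13, None, 12, 18, None, None, None, 19, None, 29, None, 34]
In a BST, the LCA of p=19, q=34 is the first node v on the
root-to-leaf path with p <= v <= q (go left if both < v, right if both > v).
Walk from root:
  at 36: both 19 and 34 < 36, go left
  at 13: both 19 and 34 > 13, go right
  at 18: both 19 and 34 > 18, go right
  at 19: 19 <= 19 <= 34, this is the LCA
LCA = 19


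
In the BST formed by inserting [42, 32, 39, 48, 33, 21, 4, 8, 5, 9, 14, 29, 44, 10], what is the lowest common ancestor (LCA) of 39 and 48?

Tree insertion order: [42, 32, 39, 48, 33, 21, 4, 8, 5, 9, 14, 29, 44, 10]
Tree (level-order array): [42, 32, 48, 21, 39, 44, None, 4, 29, 33, None, None, None, None, 8, None, None, None, None, 5, 9, None, None, None, 14, 10]
In a BST, the LCA of p=39, q=48 is the first node v on the
root-to-leaf path with p <= v <= q (go left if both < v, right if both > v).
Walk from root:
  at 42: 39 <= 42 <= 48, this is the LCA
LCA = 42


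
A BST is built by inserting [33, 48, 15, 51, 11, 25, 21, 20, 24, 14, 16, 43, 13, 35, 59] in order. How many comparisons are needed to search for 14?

Search path for 14: 33 -> 15 -> 11 -> 14
Found: True
Comparisons: 4


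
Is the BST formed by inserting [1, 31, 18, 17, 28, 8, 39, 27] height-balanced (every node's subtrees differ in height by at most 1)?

Tree (level-order array): [1, None, 31, 18, 39, 17, 28, None, None, 8, None, 27]
Definition: a tree is height-balanced if, at every node, |h(left) - h(right)| <= 1 (empty subtree has height -1).
Bottom-up per-node check:
  node 8: h_left=-1, h_right=-1, diff=0 [OK], height=0
  node 17: h_left=0, h_right=-1, diff=1 [OK], height=1
  node 27: h_left=-1, h_right=-1, diff=0 [OK], height=0
  node 28: h_left=0, h_right=-1, diff=1 [OK], height=1
  node 18: h_left=1, h_right=1, diff=0 [OK], height=2
  node 39: h_left=-1, h_right=-1, diff=0 [OK], height=0
  node 31: h_left=2, h_right=0, diff=2 [FAIL (|2-0|=2 > 1)], height=3
  node 1: h_left=-1, h_right=3, diff=4 [FAIL (|-1-3|=4 > 1)], height=4
Node 31 violates the condition: |2 - 0| = 2 > 1.
Result: Not balanced


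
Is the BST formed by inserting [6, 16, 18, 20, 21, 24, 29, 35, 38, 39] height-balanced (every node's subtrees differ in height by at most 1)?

Tree (level-order array): [6, None, 16, None, 18, None, 20, None, 21, None, 24, None, 29, None, 35, None, 38, None, 39]
Definition: a tree is height-balanced if, at every node, |h(left) - h(right)| <= 1 (empty subtree has height -1).
Bottom-up per-node check:
  node 39: h_left=-1, h_right=-1, diff=0 [OK], height=0
  node 38: h_left=-1, h_right=0, diff=1 [OK], height=1
  node 35: h_left=-1, h_right=1, diff=2 [FAIL (|-1-1|=2 > 1)], height=2
  node 29: h_left=-1, h_right=2, diff=3 [FAIL (|-1-2|=3 > 1)], height=3
  node 24: h_left=-1, h_right=3, diff=4 [FAIL (|-1-3|=4 > 1)], height=4
  node 21: h_left=-1, h_right=4, diff=5 [FAIL (|-1-4|=5 > 1)], height=5
  node 20: h_left=-1, h_right=5, diff=6 [FAIL (|-1-5|=6 > 1)], height=6
  node 18: h_left=-1, h_right=6, diff=7 [FAIL (|-1-6|=7 > 1)], height=7
  node 16: h_left=-1, h_right=7, diff=8 [FAIL (|-1-7|=8 > 1)], height=8
  node 6: h_left=-1, h_right=8, diff=9 [FAIL (|-1-8|=9 > 1)], height=9
Node 35 violates the condition: |-1 - 1| = 2 > 1.
Result: Not balanced


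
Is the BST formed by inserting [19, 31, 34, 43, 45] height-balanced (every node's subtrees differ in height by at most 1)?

Tree (level-order array): [19, None, 31, None, 34, None, 43, None, 45]
Definition: a tree is height-balanced if, at every node, |h(left) - h(right)| <= 1 (empty subtree has height -1).
Bottom-up per-node check:
  node 45: h_left=-1, h_right=-1, diff=0 [OK], height=0
  node 43: h_left=-1, h_right=0, diff=1 [OK], height=1
  node 34: h_left=-1, h_right=1, diff=2 [FAIL (|-1-1|=2 > 1)], height=2
  node 31: h_left=-1, h_right=2, diff=3 [FAIL (|-1-2|=3 > 1)], height=3
  node 19: h_left=-1, h_right=3, diff=4 [FAIL (|-1-3|=4 > 1)], height=4
Node 34 violates the condition: |-1 - 1| = 2 > 1.
Result: Not balanced


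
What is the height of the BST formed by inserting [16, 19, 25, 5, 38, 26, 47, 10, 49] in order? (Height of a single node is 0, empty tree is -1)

Insertion order: [16, 19, 25, 5, 38, 26, 47, 10, 49]
Tree (level-order array): [16, 5, 19, None, 10, None, 25, None, None, None, 38, 26, 47, None, None, None, 49]
Compute height bottom-up (empty subtree = -1):
  height(10) = 1 + max(-1, -1) = 0
  height(5) = 1 + max(-1, 0) = 1
  height(26) = 1 + max(-1, -1) = 0
  height(49) = 1 + max(-1, -1) = 0
  height(47) = 1 + max(-1, 0) = 1
  height(38) = 1 + max(0, 1) = 2
  height(25) = 1 + max(-1, 2) = 3
  height(19) = 1 + max(-1, 3) = 4
  height(16) = 1 + max(1, 4) = 5
Height = 5


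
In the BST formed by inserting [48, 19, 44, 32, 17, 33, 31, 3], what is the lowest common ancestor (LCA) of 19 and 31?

Tree insertion order: [48, 19, 44, 32, 17, 33, 31, 3]
Tree (level-order array): [48, 19, None, 17, 44, 3, None, 32, None, None, None, 31, 33]
In a BST, the LCA of p=19, q=31 is the first node v on the
root-to-leaf path with p <= v <= q (go left if both < v, right if both > v).
Walk from root:
  at 48: both 19 and 31 < 48, go left
  at 19: 19 <= 19 <= 31, this is the LCA
LCA = 19


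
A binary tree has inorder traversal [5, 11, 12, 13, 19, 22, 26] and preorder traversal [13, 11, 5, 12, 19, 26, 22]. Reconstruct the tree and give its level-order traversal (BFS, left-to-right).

Inorder:  [5, 11, 12, 13, 19, 22, 26]
Preorder: [13, 11, 5, 12, 19, 26, 22]
Algorithm: preorder visits root first, so consume preorder in order;
for each root, split the current inorder slice at that value into
left-subtree inorder and right-subtree inorder, then recurse.
Recursive splits:
  root=13; inorder splits into left=[5, 11, 12], right=[19, 22, 26]
  root=11; inorder splits into left=[5], right=[12]
  root=5; inorder splits into left=[], right=[]
  root=12; inorder splits into left=[], right=[]
  root=19; inorder splits into left=[], right=[22, 26]
  root=26; inorder splits into left=[22], right=[]
  root=22; inorder splits into left=[], right=[]
Reconstructed level-order: [13, 11, 19, 5, 12, 26, 22]
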